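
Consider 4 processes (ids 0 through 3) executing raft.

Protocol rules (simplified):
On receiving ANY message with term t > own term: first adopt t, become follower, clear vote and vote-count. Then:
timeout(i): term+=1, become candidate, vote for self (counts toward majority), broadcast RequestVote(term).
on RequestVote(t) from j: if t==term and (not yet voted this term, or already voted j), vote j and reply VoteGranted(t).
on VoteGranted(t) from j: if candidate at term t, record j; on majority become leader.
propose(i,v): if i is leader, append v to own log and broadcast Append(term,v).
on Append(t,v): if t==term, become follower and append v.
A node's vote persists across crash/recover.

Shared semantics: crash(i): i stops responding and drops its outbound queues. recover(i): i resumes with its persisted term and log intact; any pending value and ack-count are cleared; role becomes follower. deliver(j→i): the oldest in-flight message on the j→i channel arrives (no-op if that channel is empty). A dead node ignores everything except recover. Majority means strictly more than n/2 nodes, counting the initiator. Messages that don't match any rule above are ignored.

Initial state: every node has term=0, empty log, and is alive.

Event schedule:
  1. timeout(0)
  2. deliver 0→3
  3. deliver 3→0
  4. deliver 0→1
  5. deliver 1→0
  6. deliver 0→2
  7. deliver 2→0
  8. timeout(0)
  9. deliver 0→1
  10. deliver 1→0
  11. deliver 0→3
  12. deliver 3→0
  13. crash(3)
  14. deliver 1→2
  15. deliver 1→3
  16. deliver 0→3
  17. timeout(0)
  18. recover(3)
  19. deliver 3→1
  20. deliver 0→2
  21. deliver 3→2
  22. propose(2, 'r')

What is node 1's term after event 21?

2

e1 timeout(0): 0[cand,t=1,-]
e2 deliver 0→3: 3[foll,t=1,-]
e3 deliver 3→0: ·
e4 deliver 0→1: 1[foll,t=1,-]
e5 deliver 1→0: 0[lead,t=1,-]
e6 deliver 0→2: 2[foll,t=1,-]
e7 deliver 2→0: ·
e8 timeout(0): 0[cand,t=2,-]
e9 deliver 0→1: 1[foll,t=2,-]
e10 deliver 1→0: ·
e11 deliver 0→3: 3[foll,t=2,-]
e12 deliver 3→0: 0[lead,t=2,-]
e13 crash(3): 3[✗foll,t=2,-]
e14 deliver 1→2: ·
e15 deliver 1→3: ·
e16 deliver 0→3: ·
e17 timeout(0): 0[cand,t=3,-]
e18 recover(3): 3[foll,t=2,-]
e19 deliver 3→1: ·
e20 deliver 0→2: 2[foll,t=2,-]
e21 deliver 3→2: ·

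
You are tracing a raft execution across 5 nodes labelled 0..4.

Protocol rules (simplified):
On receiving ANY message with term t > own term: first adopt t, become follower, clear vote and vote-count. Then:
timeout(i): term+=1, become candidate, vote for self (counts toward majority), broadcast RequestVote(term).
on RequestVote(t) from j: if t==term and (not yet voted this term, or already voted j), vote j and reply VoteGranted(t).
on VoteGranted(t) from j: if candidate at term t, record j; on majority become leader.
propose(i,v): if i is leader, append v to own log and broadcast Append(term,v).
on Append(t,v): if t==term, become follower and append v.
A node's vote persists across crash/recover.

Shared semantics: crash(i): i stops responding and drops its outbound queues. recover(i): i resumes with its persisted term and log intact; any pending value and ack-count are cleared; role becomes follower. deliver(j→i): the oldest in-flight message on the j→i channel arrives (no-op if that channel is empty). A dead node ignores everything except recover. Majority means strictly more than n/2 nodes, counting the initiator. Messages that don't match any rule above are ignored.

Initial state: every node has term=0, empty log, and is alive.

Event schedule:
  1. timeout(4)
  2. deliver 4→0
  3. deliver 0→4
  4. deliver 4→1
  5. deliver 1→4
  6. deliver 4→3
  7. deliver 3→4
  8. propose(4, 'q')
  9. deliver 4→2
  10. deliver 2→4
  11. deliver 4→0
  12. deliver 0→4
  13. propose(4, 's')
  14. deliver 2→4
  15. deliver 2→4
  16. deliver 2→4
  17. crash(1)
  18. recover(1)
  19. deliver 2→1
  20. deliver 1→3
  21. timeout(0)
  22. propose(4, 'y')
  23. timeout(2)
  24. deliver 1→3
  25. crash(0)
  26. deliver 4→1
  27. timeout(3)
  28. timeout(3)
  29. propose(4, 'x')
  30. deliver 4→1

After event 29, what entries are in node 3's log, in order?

[1] timeout(4) → N4(cand t1 [-])
[2] deliver 4→0 → N0(foll t1 [-])
[3] deliver 0→4 → ∅
[4] deliver 4→1 → N1(foll t1 [-])
[5] deliver 1→4 → N4(lead t1 [-])
[6] deliver 4→3 → N3(foll t1 [-])
[7] deliver 3→4 → ∅
[8] propose(4,'q') → N4(lead t1 [q])
[9] deliver 4→2 → N2(foll t1 [-])
[10] deliver 2→4 → ∅
[11] deliver 4→0 → N0(foll t1 [q])
[12] deliver 0→4 → ∅
[13] propose(4,'s') → N4(lead t1 [q,s])
[14] deliver 2→4 → ∅
[15] deliver 2→4 → ∅
[16] deliver 2→4 → ∅
[17] crash(1) → N1(✗foll t1 [-])
[18] recover(1) → N1(foll t1 [-])
[19] deliver 2→1 → ∅
[20] deliver 1→3 → ∅
[21] timeout(0) → N0(cand t2 [q])
[22] propose(4,'y') → N4(lead t1 [q,s,y])
[23] timeout(2) → N2(cand t2 [-])
[24] deliver 1→3 → ∅
[25] crash(0) → N0(✗cand t2 [q])
[26] deliver 4→1 → N1(foll t1 [q])
[27] timeout(3) → N3(cand t2 [-])
[28] timeout(3) → N3(cand t3 [-])
[29] propose(4,'x') → N4(lead t1 [q,s,y,x])

empty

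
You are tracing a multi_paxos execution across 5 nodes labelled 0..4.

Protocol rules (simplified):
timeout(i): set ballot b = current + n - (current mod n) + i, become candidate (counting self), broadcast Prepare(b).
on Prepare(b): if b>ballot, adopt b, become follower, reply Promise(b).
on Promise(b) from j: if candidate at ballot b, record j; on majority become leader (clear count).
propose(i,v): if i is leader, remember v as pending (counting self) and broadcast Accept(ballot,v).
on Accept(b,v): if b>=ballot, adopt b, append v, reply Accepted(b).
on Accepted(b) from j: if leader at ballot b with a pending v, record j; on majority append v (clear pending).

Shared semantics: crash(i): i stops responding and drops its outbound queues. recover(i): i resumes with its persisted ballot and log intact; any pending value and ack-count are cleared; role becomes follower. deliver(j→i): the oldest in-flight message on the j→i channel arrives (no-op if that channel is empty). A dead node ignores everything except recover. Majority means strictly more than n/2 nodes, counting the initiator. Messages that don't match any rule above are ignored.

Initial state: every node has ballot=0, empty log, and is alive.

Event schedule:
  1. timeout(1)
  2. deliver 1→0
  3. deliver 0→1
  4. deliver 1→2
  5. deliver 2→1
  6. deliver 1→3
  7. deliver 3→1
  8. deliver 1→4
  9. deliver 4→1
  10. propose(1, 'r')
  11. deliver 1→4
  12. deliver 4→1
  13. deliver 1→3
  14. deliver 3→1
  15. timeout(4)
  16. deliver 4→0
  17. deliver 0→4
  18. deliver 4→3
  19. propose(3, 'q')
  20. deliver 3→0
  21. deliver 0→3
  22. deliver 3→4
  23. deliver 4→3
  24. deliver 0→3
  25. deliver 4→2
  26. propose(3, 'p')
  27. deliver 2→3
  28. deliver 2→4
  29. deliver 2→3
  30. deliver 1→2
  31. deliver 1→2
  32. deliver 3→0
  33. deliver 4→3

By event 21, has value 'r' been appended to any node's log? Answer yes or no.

1. timeout(1):  <1:cand b6 ->
2. deliver 1→0:  <0:foll b6 ->
3. deliver 0→1:  nop
4. deliver 1→2:  <2:foll b6 ->
5. deliver 2→1:  <1:lead b6 ->
6. deliver 1→3:  <3:foll b6 ->
7. deliver 3→1:  nop
8. deliver 1→4:  <4:foll b6 ->
9. deliver 4→1:  nop
10. propose(1,'r'):  nop
11. deliver 1→4:  <4:foll b6 r>
12. deliver 4→1:  nop
13. deliver 1→3:  <3:foll b6 r>
14. deliver 3→1:  <1:lead b6 r>
15. timeout(4):  <4:cand b14 r>
16. deliver 4→0:  <0:foll b14 ->
17. deliver 0→4:  nop
18. deliver 4→3:  <3:foll b14 r>
19. propose(3,'q'):  nop
20. deliver 3→0:  nop
21. deliver 0→3:  nop

yes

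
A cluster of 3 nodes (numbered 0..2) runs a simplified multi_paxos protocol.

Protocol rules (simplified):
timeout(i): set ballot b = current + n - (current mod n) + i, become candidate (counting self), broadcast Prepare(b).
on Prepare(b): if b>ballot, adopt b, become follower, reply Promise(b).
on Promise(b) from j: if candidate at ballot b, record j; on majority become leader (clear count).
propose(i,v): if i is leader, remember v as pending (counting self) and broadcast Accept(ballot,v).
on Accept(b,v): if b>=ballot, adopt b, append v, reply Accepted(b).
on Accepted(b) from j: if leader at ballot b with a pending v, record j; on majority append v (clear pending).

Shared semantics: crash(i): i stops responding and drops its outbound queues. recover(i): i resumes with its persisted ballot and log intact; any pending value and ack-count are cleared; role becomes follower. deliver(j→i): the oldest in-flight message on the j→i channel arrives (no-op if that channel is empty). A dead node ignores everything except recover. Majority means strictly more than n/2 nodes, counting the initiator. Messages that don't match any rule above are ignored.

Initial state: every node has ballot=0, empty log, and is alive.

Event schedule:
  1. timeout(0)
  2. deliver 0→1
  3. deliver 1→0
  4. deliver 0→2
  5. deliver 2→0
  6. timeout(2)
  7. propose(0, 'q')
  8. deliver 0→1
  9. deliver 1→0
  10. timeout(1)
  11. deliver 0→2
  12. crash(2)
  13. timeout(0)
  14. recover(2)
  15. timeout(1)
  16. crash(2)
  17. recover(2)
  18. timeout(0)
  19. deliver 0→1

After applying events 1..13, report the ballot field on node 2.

1. timeout(0):  <0:cand b3 ->
2. deliver 0→1:  <1:foll b3 ->
3. deliver 1→0:  <0:lead b3 ->
4. deliver 0→2:  <2:foll b3 ->
5. deliver 2→0:  nop
6. timeout(2):  <2:cand b8 ->
7. propose(0,'q'):  nop
8. deliver 0→1:  <1:foll b3 q>
9. deliver 1→0:  <0:lead b3 q>
10. timeout(1):  <1:cand b7 q>
11. deliver 0→2:  nop
12. crash(2):  <2:✗cand b8 ->
13. timeout(0):  <0:cand b6 q>

8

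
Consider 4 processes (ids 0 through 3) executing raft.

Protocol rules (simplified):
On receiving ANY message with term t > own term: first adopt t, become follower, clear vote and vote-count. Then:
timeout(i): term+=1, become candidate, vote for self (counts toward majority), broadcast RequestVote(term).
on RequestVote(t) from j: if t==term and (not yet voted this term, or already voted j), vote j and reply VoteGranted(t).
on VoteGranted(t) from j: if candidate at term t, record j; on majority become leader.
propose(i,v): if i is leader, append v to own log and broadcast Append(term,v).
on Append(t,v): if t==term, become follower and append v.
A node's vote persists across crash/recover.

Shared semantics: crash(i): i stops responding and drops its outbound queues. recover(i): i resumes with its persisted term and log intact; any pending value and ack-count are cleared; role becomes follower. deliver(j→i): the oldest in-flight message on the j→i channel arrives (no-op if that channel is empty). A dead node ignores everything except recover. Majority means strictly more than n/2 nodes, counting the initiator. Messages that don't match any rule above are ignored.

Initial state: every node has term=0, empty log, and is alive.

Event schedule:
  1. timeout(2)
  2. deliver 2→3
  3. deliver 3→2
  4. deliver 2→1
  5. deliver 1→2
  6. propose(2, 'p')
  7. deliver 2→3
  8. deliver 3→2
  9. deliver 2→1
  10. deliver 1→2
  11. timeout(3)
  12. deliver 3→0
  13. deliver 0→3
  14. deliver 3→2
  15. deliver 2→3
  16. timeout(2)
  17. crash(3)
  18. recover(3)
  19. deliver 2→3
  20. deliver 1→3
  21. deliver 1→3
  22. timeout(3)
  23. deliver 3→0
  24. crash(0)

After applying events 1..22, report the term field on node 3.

4

step 1 timeout(2): 2={cand,t=1,log=-}
step 2 deliver 2→3: 3={foll,t=1,log=-}
step 3 deliver 3→2: —
step 4 deliver 2→1: 1={foll,t=1,log=-}
step 5 deliver 1→2: 2={lead,t=1,log=-}
step 6 propose(2,'p'): 2={lead,t=1,log=p}
step 7 deliver 2→3: 3={foll,t=1,log=p}
step 8 deliver 3→2: —
step 9 deliver 2→1: 1={foll,t=1,log=p}
step 10 deliver 1→2: —
step 11 timeout(3): 3={cand,t=2,log=p}
step 12 deliver 3→0: 0={foll,t=2,log=-}
step 13 deliver 0→3: —
step 14 deliver 3→2: 2={foll,t=2,log=p}
step 15 deliver 2→3: 3={lead,t=2,log=p}
step 16 timeout(2): 2={cand,t=3,log=p}
step 17 crash(3): 3={✗lead,t=2,log=p}
step 18 recover(3): 3={foll,t=2,log=p}
step 19 deliver 2→3: 3={foll,t=3,log=p}
step 20 deliver 1→3: —
step 21 deliver 1→3: —
step 22 timeout(3): 3={cand,t=4,log=p}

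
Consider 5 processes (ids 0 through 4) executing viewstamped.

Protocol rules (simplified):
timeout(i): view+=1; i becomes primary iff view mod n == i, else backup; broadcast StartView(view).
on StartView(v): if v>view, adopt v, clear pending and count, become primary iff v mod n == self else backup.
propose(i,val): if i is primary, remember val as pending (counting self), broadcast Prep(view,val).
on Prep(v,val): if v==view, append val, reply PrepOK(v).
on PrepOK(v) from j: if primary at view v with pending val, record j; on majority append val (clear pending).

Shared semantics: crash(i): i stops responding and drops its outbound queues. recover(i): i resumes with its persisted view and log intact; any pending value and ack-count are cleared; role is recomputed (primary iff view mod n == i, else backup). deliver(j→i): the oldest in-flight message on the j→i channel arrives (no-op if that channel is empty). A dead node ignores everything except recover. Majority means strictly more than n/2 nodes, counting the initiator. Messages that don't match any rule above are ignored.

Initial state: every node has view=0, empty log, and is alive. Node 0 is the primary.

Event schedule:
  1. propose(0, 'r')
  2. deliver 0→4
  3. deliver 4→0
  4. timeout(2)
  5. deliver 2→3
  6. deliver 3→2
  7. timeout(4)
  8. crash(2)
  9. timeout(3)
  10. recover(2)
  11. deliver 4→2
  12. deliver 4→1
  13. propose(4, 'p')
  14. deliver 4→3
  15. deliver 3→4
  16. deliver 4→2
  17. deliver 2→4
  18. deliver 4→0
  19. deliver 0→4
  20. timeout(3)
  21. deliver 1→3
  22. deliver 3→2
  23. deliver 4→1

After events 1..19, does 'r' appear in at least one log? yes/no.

e1 propose(0,'r'): ·
e2 deliver 0→4: 4[back,v=0,r]
e3 deliver 4→0: ·
e4 timeout(2): 2[back,v=1,-]
e5 deliver 2→3: 3[back,v=1,-]
e6 deliver 3→2: ·
e7 timeout(4): 4[back,v=1,r]
e8 crash(2): 2[✗back,v=1,-]
e9 timeout(3): 3[back,v=2,-]
e10 recover(2): 2[back,v=1,-]
e11 deliver 4→2: ·
e12 deliver 4→1: 1[prim,v=1,-]
e13 propose(4,'p'): ·
e14 deliver 4→3: ·
e15 deliver 3→4: 4[back,v=2,r]
e16 deliver 4→2: ·
e17 deliver 2→4: ·
e18 deliver 4→0: 0[back,v=1,-]
e19 deliver 0→4: ·

yes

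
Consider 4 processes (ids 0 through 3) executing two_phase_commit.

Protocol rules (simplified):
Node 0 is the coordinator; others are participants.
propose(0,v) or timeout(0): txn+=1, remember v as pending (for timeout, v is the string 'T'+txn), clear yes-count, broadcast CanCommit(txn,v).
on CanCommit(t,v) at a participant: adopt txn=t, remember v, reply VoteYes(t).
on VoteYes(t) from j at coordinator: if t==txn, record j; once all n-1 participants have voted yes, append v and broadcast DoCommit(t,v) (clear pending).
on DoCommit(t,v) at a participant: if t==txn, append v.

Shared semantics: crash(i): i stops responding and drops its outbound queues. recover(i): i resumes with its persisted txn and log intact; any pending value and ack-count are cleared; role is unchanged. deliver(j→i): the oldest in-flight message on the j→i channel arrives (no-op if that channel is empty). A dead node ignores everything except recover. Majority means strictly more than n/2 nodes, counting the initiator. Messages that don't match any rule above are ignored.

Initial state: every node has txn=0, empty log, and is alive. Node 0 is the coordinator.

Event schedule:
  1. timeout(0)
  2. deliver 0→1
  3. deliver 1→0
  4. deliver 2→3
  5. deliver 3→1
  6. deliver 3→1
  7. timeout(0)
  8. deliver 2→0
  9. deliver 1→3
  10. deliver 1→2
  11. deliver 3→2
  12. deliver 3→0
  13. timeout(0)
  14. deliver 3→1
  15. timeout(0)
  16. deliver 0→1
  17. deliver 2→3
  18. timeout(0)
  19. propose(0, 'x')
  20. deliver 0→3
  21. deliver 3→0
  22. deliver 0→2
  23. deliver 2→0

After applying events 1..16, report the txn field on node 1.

step 1 timeout(0): 0={coor,t=1,log=-}
step 2 deliver 0→1: 1={part,t=1,log=-}
step 3 deliver 1→0: —
step 4 deliver 2→3: —
step 5 deliver 3→1: —
step 6 deliver 3→1: —
step 7 timeout(0): 0={coor,t=2,log=-}
step 8 deliver 2→0: —
step 9 deliver 1→3: —
step 10 deliver 1→2: —
step 11 deliver 3→2: —
step 12 deliver 3→0: —
step 13 timeout(0): 0={coor,t=3,log=-}
step 14 deliver 3→1: —
step 15 timeout(0): 0={coor,t=4,log=-}
step 16 deliver 0→1: 1={part,t=2,log=-}

2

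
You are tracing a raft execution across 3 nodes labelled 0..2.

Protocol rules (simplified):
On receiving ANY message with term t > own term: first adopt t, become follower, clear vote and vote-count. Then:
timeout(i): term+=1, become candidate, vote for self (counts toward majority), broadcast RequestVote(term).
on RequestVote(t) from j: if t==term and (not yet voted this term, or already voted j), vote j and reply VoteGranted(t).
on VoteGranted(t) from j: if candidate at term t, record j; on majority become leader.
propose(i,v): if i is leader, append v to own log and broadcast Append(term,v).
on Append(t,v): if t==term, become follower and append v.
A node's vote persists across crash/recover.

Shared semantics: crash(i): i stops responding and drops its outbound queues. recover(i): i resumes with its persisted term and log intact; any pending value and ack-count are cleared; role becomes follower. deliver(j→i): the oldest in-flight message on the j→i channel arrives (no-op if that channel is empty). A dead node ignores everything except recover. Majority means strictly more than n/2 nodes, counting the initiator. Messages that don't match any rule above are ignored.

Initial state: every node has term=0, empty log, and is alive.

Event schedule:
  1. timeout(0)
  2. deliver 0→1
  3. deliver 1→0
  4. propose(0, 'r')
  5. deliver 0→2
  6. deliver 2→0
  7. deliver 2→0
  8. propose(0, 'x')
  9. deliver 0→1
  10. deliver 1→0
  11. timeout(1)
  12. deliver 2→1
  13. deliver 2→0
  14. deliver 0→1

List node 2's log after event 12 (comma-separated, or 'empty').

1. timeout(0):  <0:cand t1 ->
2. deliver 0→1:  <1:foll t1 ->
3. deliver 1→0:  <0:lead t1 ->
4. propose(0,'r'):  <0:lead t1 r>
5. deliver 0→2:  <2:foll t1 ->
6. deliver 2→0:  nop
7. deliver 2→0:  nop
8. propose(0,'x'):  <0:lead t1 r,x>
9. deliver 0→1:  <1:foll t1 r>
10. deliver 1→0:  nop
11. timeout(1):  <1:cand t2 r>
12. deliver 2→1:  nop

empty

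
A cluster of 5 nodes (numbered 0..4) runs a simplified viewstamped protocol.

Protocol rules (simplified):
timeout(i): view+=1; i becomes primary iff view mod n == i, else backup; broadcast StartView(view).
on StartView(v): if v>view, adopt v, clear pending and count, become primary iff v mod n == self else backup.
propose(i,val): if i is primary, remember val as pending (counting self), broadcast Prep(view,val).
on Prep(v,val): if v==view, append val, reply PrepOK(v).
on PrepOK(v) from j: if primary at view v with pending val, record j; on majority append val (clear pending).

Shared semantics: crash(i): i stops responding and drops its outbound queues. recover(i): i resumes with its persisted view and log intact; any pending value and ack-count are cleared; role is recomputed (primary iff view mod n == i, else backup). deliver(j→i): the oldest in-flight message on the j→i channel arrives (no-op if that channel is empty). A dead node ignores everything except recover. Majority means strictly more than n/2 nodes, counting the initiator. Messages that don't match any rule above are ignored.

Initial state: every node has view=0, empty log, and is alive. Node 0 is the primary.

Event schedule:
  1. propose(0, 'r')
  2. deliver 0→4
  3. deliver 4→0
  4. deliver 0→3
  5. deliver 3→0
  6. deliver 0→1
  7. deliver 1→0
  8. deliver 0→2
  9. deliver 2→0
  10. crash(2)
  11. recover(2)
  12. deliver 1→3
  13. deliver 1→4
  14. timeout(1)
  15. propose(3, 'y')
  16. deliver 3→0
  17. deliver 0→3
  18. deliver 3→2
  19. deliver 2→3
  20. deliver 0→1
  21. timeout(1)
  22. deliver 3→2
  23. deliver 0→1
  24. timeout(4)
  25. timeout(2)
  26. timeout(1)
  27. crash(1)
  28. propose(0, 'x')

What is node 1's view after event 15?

1

e1 propose(0,'r'): ·
e2 deliver 0→4: 4[back,v=0,r]
e3 deliver 4→0: ·
e4 deliver 0→3: 3[back,v=0,r]
e5 deliver 3→0: 0[prim,v=0,r]
e6 deliver 0→1: 1[back,v=0,r]
e7 deliver 1→0: ·
e8 deliver 0→2: 2[back,v=0,r]
e9 deliver 2→0: ·
e10 crash(2): 2[✗back,v=0,r]
e11 recover(2): 2[back,v=0,r]
e12 deliver 1→3: ·
e13 deliver 1→4: ·
e14 timeout(1): 1[prim,v=1,r]
e15 propose(3,'y'): ·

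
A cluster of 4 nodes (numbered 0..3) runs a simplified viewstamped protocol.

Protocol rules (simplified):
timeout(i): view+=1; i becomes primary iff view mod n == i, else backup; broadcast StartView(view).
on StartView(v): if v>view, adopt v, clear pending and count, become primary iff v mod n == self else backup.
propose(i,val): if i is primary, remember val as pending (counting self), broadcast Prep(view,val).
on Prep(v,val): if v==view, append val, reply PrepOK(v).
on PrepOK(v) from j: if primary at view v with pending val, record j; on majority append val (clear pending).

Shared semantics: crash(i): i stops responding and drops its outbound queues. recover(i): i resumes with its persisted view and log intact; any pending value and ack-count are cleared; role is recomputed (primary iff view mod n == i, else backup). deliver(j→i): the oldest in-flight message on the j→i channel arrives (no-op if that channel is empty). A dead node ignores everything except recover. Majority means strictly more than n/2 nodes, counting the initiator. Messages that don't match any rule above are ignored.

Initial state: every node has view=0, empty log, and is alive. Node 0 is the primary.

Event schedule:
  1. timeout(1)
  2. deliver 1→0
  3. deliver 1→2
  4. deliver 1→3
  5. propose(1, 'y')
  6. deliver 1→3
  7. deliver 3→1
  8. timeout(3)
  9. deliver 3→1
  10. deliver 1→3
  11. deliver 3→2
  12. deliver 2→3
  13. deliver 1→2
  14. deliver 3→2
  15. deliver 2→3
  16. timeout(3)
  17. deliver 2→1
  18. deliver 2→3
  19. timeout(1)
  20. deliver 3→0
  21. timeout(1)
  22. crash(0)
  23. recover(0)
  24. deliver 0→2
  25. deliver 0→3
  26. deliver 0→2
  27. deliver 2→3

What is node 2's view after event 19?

[1] timeout(1) → N1(prim v1 [-])
[2] deliver 1→0 → N0(back v1 [-])
[3] deliver 1→2 → N2(back v1 [-])
[4] deliver 1→3 → N3(back v1 [-])
[5] propose(1,'y') → ∅
[6] deliver 1→3 → N3(back v1 [y])
[7] deliver 3→1 → ∅
[8] timeout(3) → N3(back v2 [y])
[9] deliver 3→1 → N1(back v2 [-])
[10] deliver 1→3 → ∅
[11] deliver 3→2 → N2(prim v2 [-])
[12] deliver 2→3 → ∅
[13] deliver 1→2 → ∅
[14] deliver 3→2 → ∅
[15] deliver 2→3 → ∅
[16] timeout(3) → N3(prim v3 [y])
[17] deliver 2→1 → ∅
[18] deliver 2→3 → ∅
[19] timeout(1) → N1(back v3 [-])

2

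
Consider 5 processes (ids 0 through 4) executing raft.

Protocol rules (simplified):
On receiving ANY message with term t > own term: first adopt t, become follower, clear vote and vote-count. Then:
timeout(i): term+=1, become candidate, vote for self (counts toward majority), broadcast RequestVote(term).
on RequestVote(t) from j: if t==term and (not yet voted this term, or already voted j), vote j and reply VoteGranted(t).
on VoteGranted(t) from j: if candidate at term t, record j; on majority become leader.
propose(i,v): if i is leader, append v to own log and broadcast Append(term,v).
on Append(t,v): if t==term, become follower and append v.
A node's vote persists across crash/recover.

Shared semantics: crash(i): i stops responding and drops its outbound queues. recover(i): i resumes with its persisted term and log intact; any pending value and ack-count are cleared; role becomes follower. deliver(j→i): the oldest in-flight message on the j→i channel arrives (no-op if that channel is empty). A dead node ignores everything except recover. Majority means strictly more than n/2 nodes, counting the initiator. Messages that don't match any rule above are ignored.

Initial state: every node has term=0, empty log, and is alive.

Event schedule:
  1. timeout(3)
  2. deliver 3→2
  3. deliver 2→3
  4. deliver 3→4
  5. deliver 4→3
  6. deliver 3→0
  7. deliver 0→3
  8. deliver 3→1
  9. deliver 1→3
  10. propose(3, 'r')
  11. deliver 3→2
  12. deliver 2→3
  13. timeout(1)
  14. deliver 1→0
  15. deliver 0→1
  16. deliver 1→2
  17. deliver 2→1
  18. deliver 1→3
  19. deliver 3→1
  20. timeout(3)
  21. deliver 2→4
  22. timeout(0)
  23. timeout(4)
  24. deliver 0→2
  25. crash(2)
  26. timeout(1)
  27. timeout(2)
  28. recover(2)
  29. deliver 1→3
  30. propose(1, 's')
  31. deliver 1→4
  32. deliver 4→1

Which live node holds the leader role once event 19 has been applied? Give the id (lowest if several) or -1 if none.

[1] timeout(3) → N3(cand t1 [-])
[2] deliver 3→2 → N2(foll t1 [-])
[3] deliver 2→3 → ∅
[4] deliver 3→4 → N4(foll t1 [-])
[5] deliver 4→3 → N3(lead t1 [-])
[6] deliver 3→0 → N0(foll t1 [-])
[7] deliver 0→3 → ∅
[8] deliver 3→1 → N1(foll t1 [-])
[9] deliver 1→3 → ∅
[10] propose(3,'r') → N3(lead t1 [r])
[11] deliver 3→2 → N2(foll t1 [r])
[12] deliver 2→3 → ∅
[13] timeout(1) → N1(cand t2 [-])
[14] deliver 1→0 → N0(foll t2 [-])
[15] deliver 0→1 → ∅
[16] deliver 1→2 → N2(foll t2 [r])
[17] deliver 2→1 → N1(lead t2 [-])
[18] deliver 1→3 → N3(foll t2 [r])
[19] deliver 3→1 → ∅

1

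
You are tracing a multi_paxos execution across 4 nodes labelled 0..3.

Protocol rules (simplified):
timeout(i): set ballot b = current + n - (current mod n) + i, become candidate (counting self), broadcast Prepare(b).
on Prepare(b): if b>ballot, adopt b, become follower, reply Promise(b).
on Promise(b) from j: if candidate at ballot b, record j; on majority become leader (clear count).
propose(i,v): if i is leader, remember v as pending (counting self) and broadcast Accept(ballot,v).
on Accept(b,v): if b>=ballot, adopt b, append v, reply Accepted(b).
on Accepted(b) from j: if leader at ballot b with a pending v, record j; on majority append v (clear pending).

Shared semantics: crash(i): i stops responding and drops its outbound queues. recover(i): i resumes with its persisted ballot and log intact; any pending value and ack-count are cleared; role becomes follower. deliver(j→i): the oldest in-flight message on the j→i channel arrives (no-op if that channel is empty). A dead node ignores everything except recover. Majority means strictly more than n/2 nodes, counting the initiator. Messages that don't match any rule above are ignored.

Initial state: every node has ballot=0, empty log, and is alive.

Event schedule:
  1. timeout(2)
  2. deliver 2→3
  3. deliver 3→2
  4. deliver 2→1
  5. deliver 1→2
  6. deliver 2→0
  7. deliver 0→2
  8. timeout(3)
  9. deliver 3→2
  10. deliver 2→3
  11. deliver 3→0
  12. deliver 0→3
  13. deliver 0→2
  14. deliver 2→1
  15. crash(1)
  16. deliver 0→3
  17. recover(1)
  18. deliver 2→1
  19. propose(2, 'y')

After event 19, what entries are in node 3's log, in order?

empty

step 1 timeout(2): 2={cand,b=6,log=-}
step 2 deliver 2→3: 3={foll,b=6,log=-}
step 3 deliver 3→2: —
step 4 deliver 2→1: 1={foll,b=6,log=-}
step 5 deliver 1→2: 2={lead,b=6,log=-}
step 6 deliver 2→0: 0={foll,b=6,log=-}
step 7 deliver 0→2: —
step 8 timeout(3): 3={cand,b=11,log=-}
step 9 deliver 3→2: 2={foll,b=11,log=-}
step 10 deliver 2→3: —
step 11 deliver 3→0: 0={foll,b=11,log=-}
step 12 deliver 0→3: 3={lead,b=11,log=-}
step 13 deliver 0→2: —
step 14 deliver 2→1: —
step 15 crash(1): 1={✗foll,b=6,log=-}
step 16 deliver 0→3: —
step 17 recover(1): 1={foll,b=6,log=-}
step 18 deliver 2→1: —
step 19 propose(2,'y'): —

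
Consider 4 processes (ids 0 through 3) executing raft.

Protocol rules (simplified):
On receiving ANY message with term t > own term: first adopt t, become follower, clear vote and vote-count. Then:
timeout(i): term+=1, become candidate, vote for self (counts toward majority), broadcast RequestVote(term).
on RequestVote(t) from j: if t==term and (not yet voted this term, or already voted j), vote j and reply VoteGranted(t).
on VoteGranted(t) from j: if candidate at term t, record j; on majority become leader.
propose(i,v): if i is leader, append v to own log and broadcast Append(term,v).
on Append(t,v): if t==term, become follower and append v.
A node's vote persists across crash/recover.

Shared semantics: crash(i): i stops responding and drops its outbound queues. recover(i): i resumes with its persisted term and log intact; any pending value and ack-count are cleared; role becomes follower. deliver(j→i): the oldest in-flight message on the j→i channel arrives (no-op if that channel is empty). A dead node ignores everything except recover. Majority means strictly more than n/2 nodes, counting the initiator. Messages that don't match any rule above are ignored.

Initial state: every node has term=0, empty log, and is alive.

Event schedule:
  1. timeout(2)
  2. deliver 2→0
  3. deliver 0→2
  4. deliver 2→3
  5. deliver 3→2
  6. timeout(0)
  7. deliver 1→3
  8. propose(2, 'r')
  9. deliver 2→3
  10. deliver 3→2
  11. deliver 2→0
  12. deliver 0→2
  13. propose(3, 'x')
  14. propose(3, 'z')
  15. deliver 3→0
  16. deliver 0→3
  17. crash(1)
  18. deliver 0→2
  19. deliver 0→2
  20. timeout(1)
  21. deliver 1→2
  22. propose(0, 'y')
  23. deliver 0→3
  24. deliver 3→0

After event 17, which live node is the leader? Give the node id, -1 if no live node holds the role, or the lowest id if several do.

[1] timeout(2) → N2(cand t1 [-])
[2] deliver 2→0 → N0(foll t1 [-])
[3] deliver 0→2 → ∅
[4] deliver 2→3 → N3(foll t1 [-])
[5] deliver 3→2 → N2(lead t1 [-])
[6] timeout(0) → N0(cand t2 [-])
[7] deliver 1→3 → ∅
[8] propose(2,'r') → N2(lead t1 [r])
[9] deliver 2→3 → N3(foll t1 [r])
[10] deliver 3→2 → ∅
[11] deliver 2→0 → ∅
[12] deliver 0→2 → N2(foll t2 [r])
[13] propose(3,'x') → ∅
[14] propose(3,'z') → ∅
[15] deliver 3→0 → ∅
[16] deliver 0→3 → N3(foll t2 [r])
[17] crash(1) → N1(✗foll t0 [-])

-1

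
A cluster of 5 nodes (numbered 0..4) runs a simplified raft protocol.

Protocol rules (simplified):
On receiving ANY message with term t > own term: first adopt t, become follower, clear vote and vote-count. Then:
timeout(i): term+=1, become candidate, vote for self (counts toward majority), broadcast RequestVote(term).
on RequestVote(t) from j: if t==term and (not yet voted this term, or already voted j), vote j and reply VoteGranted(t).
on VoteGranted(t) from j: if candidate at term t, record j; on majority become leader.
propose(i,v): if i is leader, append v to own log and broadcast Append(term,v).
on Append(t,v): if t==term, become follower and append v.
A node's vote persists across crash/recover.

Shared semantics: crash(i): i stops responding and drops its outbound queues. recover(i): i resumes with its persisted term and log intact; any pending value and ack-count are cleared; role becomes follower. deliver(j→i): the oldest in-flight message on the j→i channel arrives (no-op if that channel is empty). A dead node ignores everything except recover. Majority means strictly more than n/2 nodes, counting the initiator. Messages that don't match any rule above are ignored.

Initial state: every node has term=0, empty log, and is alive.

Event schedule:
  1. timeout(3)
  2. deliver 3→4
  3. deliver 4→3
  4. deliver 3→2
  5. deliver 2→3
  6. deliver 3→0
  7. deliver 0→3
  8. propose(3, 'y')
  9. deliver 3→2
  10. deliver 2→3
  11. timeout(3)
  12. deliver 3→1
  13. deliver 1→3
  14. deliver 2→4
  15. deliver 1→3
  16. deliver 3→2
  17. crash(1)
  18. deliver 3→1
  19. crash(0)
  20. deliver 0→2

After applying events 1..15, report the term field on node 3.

step 1 timeout(3): 3={cand,t=1,log=-}
step 2 deliver 3→4: 4={foll,t=1,log=-}
step 3 deliver 4→3: —
step 4 deliver 3→2: 2={foll,t=1,log=-}
step 5 deliver 2→3: 3={lead,t=1,log=-}
step 6 deliver 3→0: 0={foll,t=1,log=-}
step 7 deliver 0→3: —
step 8 propose(3,'y'): 3={lead,t=1,log=y}
step 9 deliver 3→2: 2={foll,t=1,log=y}
step 10 deliver 2→3: —
step 11 timeout(3): 3={cand,t=2,log=y}
step 12 deliver 3→1: 1={foll,t=1,log=-}
step 13 deliver 1→3: —
step 14 deliver 2→4: —
step 15 deliver 1→3: —

2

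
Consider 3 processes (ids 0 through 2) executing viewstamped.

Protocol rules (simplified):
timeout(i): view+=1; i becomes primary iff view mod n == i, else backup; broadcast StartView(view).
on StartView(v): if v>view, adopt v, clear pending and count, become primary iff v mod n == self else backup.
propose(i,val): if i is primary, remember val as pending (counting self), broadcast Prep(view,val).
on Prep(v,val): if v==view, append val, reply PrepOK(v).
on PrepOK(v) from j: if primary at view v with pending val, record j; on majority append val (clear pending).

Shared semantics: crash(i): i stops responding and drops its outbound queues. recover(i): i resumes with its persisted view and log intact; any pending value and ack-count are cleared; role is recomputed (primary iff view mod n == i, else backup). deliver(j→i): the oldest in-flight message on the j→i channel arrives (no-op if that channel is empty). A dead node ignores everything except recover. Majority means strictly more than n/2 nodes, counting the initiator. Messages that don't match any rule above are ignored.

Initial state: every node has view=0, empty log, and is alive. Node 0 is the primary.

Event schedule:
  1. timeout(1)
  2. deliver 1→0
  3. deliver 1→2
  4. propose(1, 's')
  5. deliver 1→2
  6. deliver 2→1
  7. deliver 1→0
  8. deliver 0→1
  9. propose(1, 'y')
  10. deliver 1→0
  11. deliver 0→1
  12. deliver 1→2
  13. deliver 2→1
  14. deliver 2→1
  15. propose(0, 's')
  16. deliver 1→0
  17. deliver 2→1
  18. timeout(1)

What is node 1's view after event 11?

e1 timeout(1): 1[prim,v=1,-]
e2 deliver 1→0: 0[back,v=1,-]
e3 deliver 1→2: 2[back,v=1,-]
e4 propose(1,'s'): ·
e5 deliver 1→2: 2[back,v=1,s]
e6 deliver 2→1: 1[prim,v=1,s]
e7 deliver 1→0: 0[back,v=1,s]
e8 deliver 0→1: ·
e9 propose(1,'y'): ·
e10 deliver 1→0: 0[back,v=1,s,y]
e11 deliver 0→1: 1[prim,v=1,s,y]

1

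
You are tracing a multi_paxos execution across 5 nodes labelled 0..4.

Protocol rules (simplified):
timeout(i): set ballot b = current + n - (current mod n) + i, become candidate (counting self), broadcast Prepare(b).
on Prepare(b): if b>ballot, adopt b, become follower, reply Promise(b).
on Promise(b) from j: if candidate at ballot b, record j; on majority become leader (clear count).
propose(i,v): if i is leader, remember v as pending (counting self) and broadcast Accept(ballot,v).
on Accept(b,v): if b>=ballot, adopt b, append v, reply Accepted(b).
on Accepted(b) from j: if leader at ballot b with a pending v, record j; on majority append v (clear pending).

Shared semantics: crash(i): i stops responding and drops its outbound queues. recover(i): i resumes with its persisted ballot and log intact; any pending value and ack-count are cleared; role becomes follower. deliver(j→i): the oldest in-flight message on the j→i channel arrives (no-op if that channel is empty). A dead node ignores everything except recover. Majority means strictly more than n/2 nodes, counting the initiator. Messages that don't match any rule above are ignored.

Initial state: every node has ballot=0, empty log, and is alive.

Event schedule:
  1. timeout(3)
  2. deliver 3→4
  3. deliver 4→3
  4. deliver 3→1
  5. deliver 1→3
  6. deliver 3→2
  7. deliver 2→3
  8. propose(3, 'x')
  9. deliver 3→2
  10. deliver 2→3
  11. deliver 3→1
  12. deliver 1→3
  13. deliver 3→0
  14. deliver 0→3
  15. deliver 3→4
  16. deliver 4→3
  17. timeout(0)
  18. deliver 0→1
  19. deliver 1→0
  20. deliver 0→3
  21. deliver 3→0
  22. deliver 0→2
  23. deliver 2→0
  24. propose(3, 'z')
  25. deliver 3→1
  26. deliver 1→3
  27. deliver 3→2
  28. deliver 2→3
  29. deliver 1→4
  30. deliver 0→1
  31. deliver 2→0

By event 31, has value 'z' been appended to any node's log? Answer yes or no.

[1] timeout(3) → N3(cand b8 [-])
[2] deliver 3→4 → N4(foll b8 [-])
[3] deliver 4→3 → ∅
[4] deliver 3→1 → N1(foll b8 [-])
[5] deliver 1→3 → N3(lead b8 [-])
[6] deliver 3→2 → N2(foll b8 [-])
[7] deliver 2→3 → ∅
[8] propose(3,'x') → ∅
[9] deliver 3→2 → N2(foll b8 [x])
[10] deliver 2→3 → ∅
[11] deliver 3→1 → N1(foll b8 [x])
[12] deliver 1→3 → N3(lead b8 [x])
[13] deliver 3→0 → N0(foll b8 [-])
[14] deliver 0→3 → ∅
[15] deliver 3→4 → N4(foll b8 [x])
[16] deliver 4→3 → ∅
[17] timeout(0) → N0(cand b10 [-])
[18] deliver 0→1 → N1(foll b10 [x])
[19] deliver 1→0 → ∅
[20] deliver 0→3 → N3(foll b10 [x])
[21] deliver 3→0 → ∅
[22] deliver 0→2 → N2(foll b10 [x])
[23] deliver 2→0 → N0(lead b10 [-])
[24] propose(3,'z') → ∅
[25] deliver 3→1 → ∅
[26] deliver 1→3 → ∅
[27] deliver 3→2 → ∅
[28] deliver 2→3 → ∅
[29] deliver 1→4 → ∅
[30] deliver 0→1 → ∅
[31] deliver 2→0 → ∅

no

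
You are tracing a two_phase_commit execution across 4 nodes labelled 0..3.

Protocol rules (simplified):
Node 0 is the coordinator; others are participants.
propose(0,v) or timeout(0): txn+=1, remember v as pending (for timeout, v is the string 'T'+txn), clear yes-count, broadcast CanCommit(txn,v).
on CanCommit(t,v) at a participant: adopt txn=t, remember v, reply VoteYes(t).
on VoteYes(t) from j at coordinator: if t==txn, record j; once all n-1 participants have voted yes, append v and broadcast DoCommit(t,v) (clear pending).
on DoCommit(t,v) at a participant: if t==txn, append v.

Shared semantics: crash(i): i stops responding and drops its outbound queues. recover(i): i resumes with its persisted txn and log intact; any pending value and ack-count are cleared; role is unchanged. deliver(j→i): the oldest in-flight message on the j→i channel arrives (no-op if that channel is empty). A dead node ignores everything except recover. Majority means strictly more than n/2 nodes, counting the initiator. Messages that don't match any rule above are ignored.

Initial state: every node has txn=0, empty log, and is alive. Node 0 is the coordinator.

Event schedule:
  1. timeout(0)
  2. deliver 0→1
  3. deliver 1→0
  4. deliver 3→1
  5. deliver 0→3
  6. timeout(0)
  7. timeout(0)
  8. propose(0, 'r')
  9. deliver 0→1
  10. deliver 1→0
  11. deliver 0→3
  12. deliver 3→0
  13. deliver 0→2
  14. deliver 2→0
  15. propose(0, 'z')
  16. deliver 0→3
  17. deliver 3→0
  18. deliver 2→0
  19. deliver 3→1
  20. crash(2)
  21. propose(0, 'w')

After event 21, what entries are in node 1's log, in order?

empty

step 1 timeout(0): 0={coor,t=1,log=-}
step 2 deliver 0→1: 1={part,t=1,log=-}
step 3 deliver 1→0: —
step 4 deliver 3→1: —
step 5 deliver 0→3: 3={part,t=1,log=-}
step 6 timeout(0): 0={coor,t=2,log=-}
step 7 timeout(0): 0={coor,t=3,log=-}
step 8 propose(0,'r'): 0={coor,t=4,log=-}
step 9 deliver 0→1: 1={part,t=2,log=-}
step 10 deliver 1→0: —
step 11 deliver 0→3: 3={part,t=2,log=-}
step 12 deliver 3→0: —
step 13 deliver 0→2: 2={part,t=1,log=-}
step 14 deliver 2→0: —
step 15 propose(0,'z'): 0={coor,t=5,log=-}
step 16 deliver 0→3: 3={part,t=3,log=-}
step 17 deliver 3→0: —
step 18 deliver 2→0: —
step 19 deliver 3→1: —
step 20 crash(2): 2={✗part,t=1,log=-}
step 21 propose(0,'w'): 0={coor,t=6,log=-}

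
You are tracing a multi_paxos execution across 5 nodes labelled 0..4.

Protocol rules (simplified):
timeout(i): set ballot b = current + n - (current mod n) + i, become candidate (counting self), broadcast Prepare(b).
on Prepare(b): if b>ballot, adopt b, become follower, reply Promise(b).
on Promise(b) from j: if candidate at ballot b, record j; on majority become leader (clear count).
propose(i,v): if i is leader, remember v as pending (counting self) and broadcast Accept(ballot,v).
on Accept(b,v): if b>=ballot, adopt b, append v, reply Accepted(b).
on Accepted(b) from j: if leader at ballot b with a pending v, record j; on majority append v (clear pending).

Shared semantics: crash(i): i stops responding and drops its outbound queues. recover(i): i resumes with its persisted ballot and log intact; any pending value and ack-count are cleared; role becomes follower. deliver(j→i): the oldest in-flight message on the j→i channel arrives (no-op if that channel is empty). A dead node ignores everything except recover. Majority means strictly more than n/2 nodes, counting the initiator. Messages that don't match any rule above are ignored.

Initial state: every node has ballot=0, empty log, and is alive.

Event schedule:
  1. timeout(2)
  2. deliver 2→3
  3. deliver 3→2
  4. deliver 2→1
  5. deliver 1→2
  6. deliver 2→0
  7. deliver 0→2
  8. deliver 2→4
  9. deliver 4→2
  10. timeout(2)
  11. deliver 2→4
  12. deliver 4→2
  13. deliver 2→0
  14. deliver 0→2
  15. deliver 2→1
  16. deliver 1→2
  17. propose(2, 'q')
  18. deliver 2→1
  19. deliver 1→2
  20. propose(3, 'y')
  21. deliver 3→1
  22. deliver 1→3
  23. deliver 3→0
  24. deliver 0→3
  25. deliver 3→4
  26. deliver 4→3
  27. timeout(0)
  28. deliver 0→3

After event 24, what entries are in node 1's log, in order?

q

step 1 timeout(2): 2={cand,b=7,log=-}
step 2 deliver 2→3: 3={foll,b=7,log=-}
step 3 deliver 3→2: —
step 4 deliver 2→1: 1={foll,b=7,log=-}
step 5 deliver 1→2: 2={lead,b=7,log=-}
step 6 deliver 2→0: 0={foll,b=7,log=-}
step 7 deliver 0→2: —
step 8 deliver 2→4: 4={foll,b=7,log=-}
step 9 deliver 4→2: —
step 10 timeout(2): 2={cand,b=12,log=-}
step 11 deliver 2→4: 4={foll,b=12,log=-}
step 12 deliver 4→2: —
step 13 deliver 2→0: 0={foll,b=12,log=-}
step 14 deliver 0→2: 2={lead,b=12,log=-}
step 15 deliver 2→1: 1={foll,b=12,log=-}
step 16 deliver 1→2: —
step 17 propose(2,'q'): —
step 18 deliver 2→1: 1={foll,b=12,log=q}
step 19 deliver 1→2: —
step 20 propose(3,'y'): —
step 21 deliver 3→1: —
step 22 deliver 1→3: —
step 23 deliver 3→0: —
step 24 deliver 0→3: —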